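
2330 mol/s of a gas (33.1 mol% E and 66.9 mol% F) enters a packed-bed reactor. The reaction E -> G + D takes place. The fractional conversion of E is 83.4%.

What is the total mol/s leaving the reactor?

E reacted = 0.834 × 771.2 = 643.2 mol/s; ν_E = −1, so ξ = 643.2/1 = 643.2 mol/s.
Outlet amounts (n = n₀ + ν ξ):
  E: 771.2 − 1(643.2) = 128
  G: 0 + 1(643.2) = 643.2
  D: 0 + 1(643.2) = 643.2
  F: 1559 (inert)
Total out = 128 + 643.2 + 643.2 + 1559 = 2973 mol/s.

2970 mol/s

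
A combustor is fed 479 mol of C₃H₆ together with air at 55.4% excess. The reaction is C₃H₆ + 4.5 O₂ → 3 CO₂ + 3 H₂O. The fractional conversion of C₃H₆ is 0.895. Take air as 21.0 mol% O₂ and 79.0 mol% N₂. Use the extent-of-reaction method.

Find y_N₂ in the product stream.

Stoichiometric O₂ = 4.5 × 479 = 2156 mol; O₂ fed = 2156 × 1.554 = 3350 mol.
N₂ fed = 3350 × 79/21 = 12600 mol.
Fuel reacted = 0.895 × 479 → ξ = 428.7 mol.
Outlet (n = n₀ + ν ξ):
  C₃H₆: 479 − 1(428.7) = 50.3
  O₂: 3350 − 4.5(428.7) = 1420
  N₂: 12600 (inert)
  CO₂: 0 + 3(428.7) = 1286
  H₂O: 0 + 3(428.7) = 1286
Total out = 16640 mol; y_N₂ = 12600 / 16640 = 0.7571.

0.757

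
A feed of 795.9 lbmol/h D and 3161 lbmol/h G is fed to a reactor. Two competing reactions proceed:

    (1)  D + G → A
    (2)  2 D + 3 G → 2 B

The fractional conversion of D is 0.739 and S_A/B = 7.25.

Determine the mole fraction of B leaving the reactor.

0.0214

Conversion of D: D consumed = 0.739 × 795.9 = 588.2 lbmol/h = 1ξ₁ + 2ξ₂.
Selectivity: 1ξ₁ / (2ξ₂) = 7.25 → ξ₁ = 14.5 ξ₂.
Substitute: (1·14.5 + 2) ξ₂ = 588.2 → ξ₂ = 35.65 lbmol/h, ξ₁ = 516.9 lbmol/h.
Outlet amounts (n = n₀ + Σ ν·ξ):
  D: 795.9 − 1(516.9) − 2(35.65) = 207.7
  G: 3161 − 1(516.9) − 3(35.65) = 2537
  A: 0 + 1(516.9) = 516.9
  B: 0 + 2(35.65) = 71.29
Total out = 3333 lbmol/h; y_B = 71.29 / 3333 = 0.02139.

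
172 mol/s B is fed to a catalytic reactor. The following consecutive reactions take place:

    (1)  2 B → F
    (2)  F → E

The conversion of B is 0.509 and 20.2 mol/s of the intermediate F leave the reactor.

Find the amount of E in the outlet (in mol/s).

23.6 mol/s

Conversion of B: B consumed = 2ξ₁ = 0.509 × 172 → ξ₁ = 43.77 mol/s.
F balance: n_F = 0 + 1ξ₁ − 1ξ₂ = 20.2 → ξ₂ = (1·43.77 − 20.2)/1 = 23.57 mol/s.
Outlet amounts (n = n₀ + Σ ν·ξ):
  B: 172 − 2(43.77) = 84.45
  F: 0 + 1(43.77) − 1(23.57) = 20.2
  E: 0 + 1(23.57) = 23.57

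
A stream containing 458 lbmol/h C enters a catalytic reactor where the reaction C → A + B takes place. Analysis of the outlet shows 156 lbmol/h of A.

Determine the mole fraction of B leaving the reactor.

For A: n = n₀ + 1ξ → 156 = 0 + 1ξ, giving ξ = 156 lbmol/h.
Outlet amounts (n = n₀ + ν ξ):
  C: 458 − 1(156) = 302
  A: 0 + 1(156) = 156
  B: 0 + 1(156) = 156
Total out = 614 lbmol/h; y_B = 156 / 614 = 0.2541.

0.254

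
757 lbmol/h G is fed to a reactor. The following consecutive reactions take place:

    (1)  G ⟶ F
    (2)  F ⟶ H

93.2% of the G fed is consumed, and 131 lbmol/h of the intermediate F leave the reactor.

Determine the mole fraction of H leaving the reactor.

Conversion of G: G consumed = 1ξ₁ = 0.932 × 757 → ξ₁ = 705.5 lbmol/h.
F balance: n_F = 0 + 1ξ₁ − 1ξ₂ = 131 → ξ₂ = (1·705.5 − 131)/1 = 574.5 lbmol/h.
Outlet amounts (n = n₀ + Σ ν·ξ):
  G: 757 − 1(705.5) = 51.48
  F: 0 + 1(705.5) − 1(574.5) = 131
  H: 0 + 1(574.5) = 574.5
Total out = 757 lbmol/h; y_H = 574.5 / 757 = 0.7589.

0.759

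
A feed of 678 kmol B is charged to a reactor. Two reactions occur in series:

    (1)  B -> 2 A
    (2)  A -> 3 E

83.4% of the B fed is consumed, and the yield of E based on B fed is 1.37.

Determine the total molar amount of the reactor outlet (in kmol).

1860 kmol

Conversion of B: B consumed = 1ξ₁ = 0.834 × 678 → ξ₁ = 565.5 kmol.
Yield of E: 3ξ₂ / 678 = 1.37 → ξ₂ = 309.6 kmol.
Outlet amounts (n = n₀ + Σ ν·ξ):
  B: 678 − 1(565.5) = 112.5
  A: 0 + 2(565.5) − 1(309.6) = 821.3
  E: 0 + 3(309.6) = 928.9
Total out = 112.5 + 821.3 + 928.9 = 1863 kmol.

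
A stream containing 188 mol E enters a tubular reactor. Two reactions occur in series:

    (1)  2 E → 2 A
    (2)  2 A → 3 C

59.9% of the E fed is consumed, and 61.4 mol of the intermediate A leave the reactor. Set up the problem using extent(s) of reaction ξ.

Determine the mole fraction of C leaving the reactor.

Conversion of E: E consumed = 2ξ₁ = 0.599 × 188 → ξ₁ = 56.31 mol.
A balance: n_A = 0 + 2ξ₁ − 2ξ₂ = 61.4 → ξ₂ = (2·56.31 − 61.4)/2 = 25.61 mol.
Outlet amounts (n = n₀ + Σ ν·ξ):
  E: 188 − 2(56.31) = 75.39
  A: 0 + 2(56.31) − 2(25.61) = 61.4
  C: 0 + 3(25.61) = 76.82
Total out = 213.6 mol; y_C = 76.82 / 213.6 = 0.3596.

0.36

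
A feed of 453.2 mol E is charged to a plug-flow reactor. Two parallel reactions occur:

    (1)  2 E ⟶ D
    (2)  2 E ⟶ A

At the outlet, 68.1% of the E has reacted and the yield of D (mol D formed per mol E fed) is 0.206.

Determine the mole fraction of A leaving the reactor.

0.204

Yield of D: 1ξ₁ / 453.2 = 0.206 → ξ₁ = 93.36 mol.
Conversion of E: 2ξ₁ + 2ξ₂ = 0.681 × 453.2 = 308.6 → ξ₂ = 60.96 mol.
Outlet amounts (n = n₀ + Σ ν·ξ):
  E: 453.2 − 2(93.36) − 2(60.96) = 144.6
  D: 0 + 1(93.36) = 93.36
  A: 0 + 1(60.96) = 60.96
Total out = 298.9 mol; y_A = 60.96 / 298.9 = 0.2039.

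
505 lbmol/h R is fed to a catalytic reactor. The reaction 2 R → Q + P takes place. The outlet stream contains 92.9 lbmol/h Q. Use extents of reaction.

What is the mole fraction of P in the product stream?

0.184

For Q: n = n₀ + 1ξ → 92.9 = 0 + 1ξ, giving ξ = 92.9 lbmol/h.
Outlet amounts (n = n₀ + ν ξ):
  R: 505 − 2(92.9) = 319.2
  Q: 0 + 1(92.9) = 92.9
  P: 0 + 1(92.9) = 92.9
Total out = 505 lbmol/h; y_P = 92.9 / 505 = 0.184.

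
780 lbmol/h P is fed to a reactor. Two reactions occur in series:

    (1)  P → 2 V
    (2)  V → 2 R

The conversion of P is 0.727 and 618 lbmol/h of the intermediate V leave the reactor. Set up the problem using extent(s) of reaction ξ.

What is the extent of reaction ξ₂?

ξ₂ = 516 lbmol/h

Conversion of P: P consumed = 1ξ₁ = 0.727 × 780 → ξ₁ = 567.1 lbmol/h.
V balance: n_V = 0 + 2ξ₁ − 1ξ₂ = 618 → ξ₂ = (2·567.1 − 618)/1 = 516.1 lbmol/h.
Outlet amounts (n = n₀ + Σ ν·ξ):
  P: 780 − 1(567.1) = 212.9
  V: 0 + 2(567.1) − 1(516.1) = 618
  R: 0 + 2(516.1) = 1032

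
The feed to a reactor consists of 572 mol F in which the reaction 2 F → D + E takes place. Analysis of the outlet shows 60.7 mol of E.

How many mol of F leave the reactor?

451 mol

For E: n = n₀ + 1ξ → 60.7 = 0 + 1ξ, giving ξ = 60.7 mol.
Outlet amounts (n = n₀ + ν ξ):
  F: 572 − 2(60.7) = 450.6
  D: 0 + 1(60.7) = 60.7
  E: 0 + 1(60.7) = 60.7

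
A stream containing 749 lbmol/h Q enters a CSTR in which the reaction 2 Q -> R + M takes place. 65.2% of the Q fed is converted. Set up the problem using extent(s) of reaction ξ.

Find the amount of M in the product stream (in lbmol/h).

244 lbmol/h

Q reacted = 0.652 × 749 = 488.3 lbmol/h; ν_Q = −2, so ξ = 488.3/2 = 244.2 lbmol/h.
Outlet amounts (n = n₀ + ν ξ):
  Q: 749 − 2(244.2) = 260.7
  R: 0 + 1(244.2) = 244.2
  M: 0 + 1(244.2) = 244.2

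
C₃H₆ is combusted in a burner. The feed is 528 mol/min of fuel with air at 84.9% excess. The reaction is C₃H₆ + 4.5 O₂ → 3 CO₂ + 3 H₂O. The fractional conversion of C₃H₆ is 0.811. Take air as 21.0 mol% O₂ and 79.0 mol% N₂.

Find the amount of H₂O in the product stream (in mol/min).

1280 mol/min

Stoichiometric O₂ = 4.5 × 528 = 2376 mol/min; O₂ fed = 2376 × 1.849 = 4393 mol/min.
N₂ fed = 4393 × 79/21 = 16530 mol/min.
Fuel reacted = 0.811 × 528 → ξ = 428.2 mol/min.
Outlet (n = n₀ + ν ξ):
  C₃H₆: 528 − 1(428.2) = 99.79
  O₂: 4393 − 4.5(428.2) = 2466
  N₂: 16530 (inert)
  CO₂: 0 + 3(428.2) = 1285
  H₂O: 0 + 3(428.2) = 1285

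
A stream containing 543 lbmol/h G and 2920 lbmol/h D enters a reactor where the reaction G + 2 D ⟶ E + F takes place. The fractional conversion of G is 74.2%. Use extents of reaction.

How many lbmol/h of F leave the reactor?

G reacted = 0.742 × 543 = 402.9 lbmol/h; ν_G = −1, so ξ = 402.9/1 = 402.9 lbmol/h.
Outlet amounts (n = n₀ + ν ξ):
  G: 543 − 1(402.9) = 140.1
  D: 2920 − 2(402.9) = 2114
  E: 0 + 1(402.9) = 402.9
  F: 0 + 1(402.9) = 402.9

403 lbmol/h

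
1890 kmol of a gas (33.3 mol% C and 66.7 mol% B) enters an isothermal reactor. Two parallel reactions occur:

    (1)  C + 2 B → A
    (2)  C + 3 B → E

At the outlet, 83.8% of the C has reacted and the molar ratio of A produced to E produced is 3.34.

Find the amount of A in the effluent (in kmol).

406 kmol

Conversion of C: C consumed = 0.838 × 629.4 = 527.4 kmol = 1ξ₁ + 1ξ₂.
Selectivity: 1ξ₁ / (1ξ₂) = 3.34 → ξ₁ = 3.34 ξ₂.
Substitute: (1·3.34 + 1) ξ₂ = 527.4 → ξ₂ = 121.5 kmol, ξ₁ = 405.9 kmol.
Outlet amounts (n = n₀ + Σ ν·ξ):
  C: 629.4 − 1(405.9) − 1(121.5) = 102
  B: 1261 − 2(405.9) − 3(121.5) = 84.28
  A: 0 + 1(405.9) = 405.9
  E: 0 + 1(121.5) = 121.5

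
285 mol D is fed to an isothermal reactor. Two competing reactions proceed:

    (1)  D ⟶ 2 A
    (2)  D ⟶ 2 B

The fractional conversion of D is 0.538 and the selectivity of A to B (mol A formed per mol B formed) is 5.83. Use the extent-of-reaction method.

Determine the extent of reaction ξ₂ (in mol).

ξ₂ = 22.4 mol

Conversion of D: D consumed = 0.538 × 285 = 153.3 mol = 1ξ₁ + 1ξ₂.
Selectivity: 2ξ₁ / (2ξ₂) = 5.83 → ξ₁ = 5.83 ξ₂.
Substitute: (1·5.83 + 1) ξ₂ = 153.3 → ξ₂ = 22.45 mol, ξ₁ = 130.9 mol.
Outlet amounts (n = n₀ + Σ ν·ξ):
  D: 285 − 1(130.9) − 1(22.45) = 131.7
  A: 0 + 2(130.9) = 261.8
  B: 0 + 2(22.45) = 44.9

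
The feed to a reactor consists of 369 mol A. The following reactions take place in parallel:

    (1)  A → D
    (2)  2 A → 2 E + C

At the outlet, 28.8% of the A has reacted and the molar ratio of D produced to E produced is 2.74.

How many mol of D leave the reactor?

Conversion of A: A consumed = 0.288 × 369 = 106.3 mol = 1ξ₁ + 2ξ₂.
Selectivity: 1ξ₁ / (2ξ₂) = 2.74 → ξ₁ = 5.48 ξ₂.
Substitute: (1·5.48 + 2) ξ₂ = 106.3 → ξ₂ = 14.21 mol, ξ₁ = 77.86 mol.
Outlet amounts (n = n₀ + Σ ν·ξ):
  A: 369 − 1(77.86) − 2(14.21) = 262.7
  D: 0 + 1(77.86) = 77.86
  E: 0 + 2(14.21) = 28.41
  C: 0 + 1(14.21) = 14.21

77.9 mol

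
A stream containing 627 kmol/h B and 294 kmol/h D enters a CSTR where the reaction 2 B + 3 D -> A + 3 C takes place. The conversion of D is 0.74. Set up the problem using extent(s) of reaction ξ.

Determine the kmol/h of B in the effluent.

482 kmol/h

D reacted = 0.74 × 294 = 217.6 kmol/h; ν_D = −3, so ξ = 217.6/3 = 72.52 kmol/h.
Outlet amounts (n = n₀ + ν ξ):
  B: 627 − 2(72.52) = 482
  D: 294 − 3(72.52) = 76.44
  A: 0 + 1(72.52) = 72.52
  C: 0 + 3(72.52) = 217.6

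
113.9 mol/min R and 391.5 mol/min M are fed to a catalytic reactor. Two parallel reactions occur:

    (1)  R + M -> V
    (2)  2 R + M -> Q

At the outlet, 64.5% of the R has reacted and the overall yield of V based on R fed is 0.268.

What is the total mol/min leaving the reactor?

Yield of V: 1ξ₁ / 113.9 = 0.268 → ξ₁ = 30.53 mol/min.
Conversion of R: 1ξ₁ + 2ξ₂ = 0.645 × 113.9 = 73.47 → ξ₂ = 21.47 mol/min.
Outlet amounts (n = n₀ + Σ ν·ξ):
  R: 113.9 − 1(30.53) − 2(21.47) = 40.43
  M: 391.5 − 1(30.53) − 1(21.47) = 339.5
  V: 0 + 1(30.53) = 30.53
  Q: 0 + 1(21.47) = 21.47
Total out = 40.43 + 339.5 + 30.53 + 21.47 = 431.9 mol/min.

432 mol/min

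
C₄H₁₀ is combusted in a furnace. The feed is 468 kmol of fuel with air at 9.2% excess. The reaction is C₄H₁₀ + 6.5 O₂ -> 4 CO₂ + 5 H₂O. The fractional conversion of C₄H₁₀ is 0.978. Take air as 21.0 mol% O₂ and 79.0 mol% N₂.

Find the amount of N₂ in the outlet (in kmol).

Stoichiometric O₂ = 6.5 × 468 = 3042 kmol; O₂ fed = 3042 × 1.092 = 3322 kmol.
N₂ fed = 3322 × 79/21 = 12500 kmol.
Fuel reacted = 0.978 × 468 → ξ = 457.7 kmol.
Outlet (n = n₀ + ν ξ):
  C₄H₁₀: 468 − 1(457.7) = 10.3
  O₂: 3322 − 6.5(457.7) = 346.8
  N₂: 12500 (inert)
  CO₂: 0 + 4(457.7) = 1831
  H₂O: 0 + 5(457.7) = 2289

12500 kmol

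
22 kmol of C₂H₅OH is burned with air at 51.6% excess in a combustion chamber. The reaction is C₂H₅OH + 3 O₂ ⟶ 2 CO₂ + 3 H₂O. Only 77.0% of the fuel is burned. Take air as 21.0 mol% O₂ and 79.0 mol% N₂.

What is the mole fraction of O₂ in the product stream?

0.0955

Stoichiometric O₂ = 3 × 22 = 66 kmol; O₂ fed = 66 × 1.516 = 100.1 kmol.
N₂ fed = 100.1 × 79/21 = 376.4 kmol.
Fuel reacted = 0.77 × 22 → ξ = 16.94 kmol.
Outlet (n = n₀ + ν ξ):
  C₂H₅OH: 22 − 1(16.94) = 5.06
  O₂: 100.1 − 3(16.94) = 49.24
  N₂: 376.4 (inert)
  CO₂: 0 + 2(16.94) = 33.88
  H₂O: 0 + 3(16.94) = 50.82
Total out = 515.4 kmol; y_O₂ = 49.24 / 515.4 = 0.09553.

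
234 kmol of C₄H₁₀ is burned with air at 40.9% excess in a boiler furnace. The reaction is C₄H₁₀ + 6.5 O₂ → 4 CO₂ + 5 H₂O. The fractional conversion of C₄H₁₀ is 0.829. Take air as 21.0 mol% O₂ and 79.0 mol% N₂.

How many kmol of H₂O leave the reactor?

Stoichiometric O₂ = 6.5 × 234 = 1521 kmol; O₂ fed = 1521 × 1.409 = 2143 kmol.
N₂ fed = 2143 × 79/21 = 8062 kmol.
Fuel reacted = 0.829 × 234 → ξ = 194 kmol.
Outlet (n = n₀ + ν ξ):
  C₄H₁₀: 234 − 1(194) = 40.01
  O₂: 2143 − 6.5(194) = 882.2
  N₂: 8062 (inert)
  CO₂: 0 + 4(194) = 775.9
  H₂O: 0 + 5(194) = 969.9

970 kmol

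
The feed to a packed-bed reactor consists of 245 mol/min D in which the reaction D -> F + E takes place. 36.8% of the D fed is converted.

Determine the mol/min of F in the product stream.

90.2 mol/min

D reacted = 0.368 × 245 = 90.16 mol/min; ν_D = −1, so ξ = 90.16/1 = 90.16 mol/min.
Outlet amounts (n = n₀ + ν ξ):
  D: 245 − 1(90.16) = 154.8
  F: 0 + 1(90.16) = 90.16
  E: 0 + 1(90.16) = 90.16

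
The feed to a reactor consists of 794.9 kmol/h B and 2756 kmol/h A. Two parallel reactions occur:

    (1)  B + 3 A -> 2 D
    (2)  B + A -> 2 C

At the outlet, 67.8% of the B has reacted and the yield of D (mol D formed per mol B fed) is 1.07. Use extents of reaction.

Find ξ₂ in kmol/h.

Yield of D: 2ξ₁ / 794.9 = 1.07 → ξ₁ = 425.3 kmol/h.
Conversion of B: 1ξ₁ + 1ξ₂ = 0.678 × 794.9 = 538.9 → ξ₂ = 113.7 kmol/h.
Outlet amounts (n = n₀ + Σ ν·ξ):
  B: 794.9 − 1(425.3) − 1(113.7) = 256
  A: 2756 − 3(425.3) − 1(113.7) = 1367
  D: 0 + 2(425.3) = 850.5
  C: 0 + 2(113.7) = 227.3

ξ₂ = 114 kmol/h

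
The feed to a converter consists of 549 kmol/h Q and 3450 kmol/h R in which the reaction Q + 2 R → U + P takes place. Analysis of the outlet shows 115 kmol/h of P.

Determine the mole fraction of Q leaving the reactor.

0.112

For P: n = n₀ + 1ξ → 115 = 0 + 1ξ, giving ξ = 115 kmol/h.
Outlet amounts (n = n₀ + ν ξ):
  Q: 549 − 1(115) = 434
  R: 3450 − 2(115) = 3220
  U: 0 + 1(115) = 115
  P: 0 + 1(115) = 115
Total out = 3884 kmol/h; y_Q = 434 / 3884 = 0.1117.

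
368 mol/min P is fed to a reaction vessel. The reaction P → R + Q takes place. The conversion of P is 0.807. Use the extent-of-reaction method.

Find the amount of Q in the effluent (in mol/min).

297 mol/min

P reacted = 0.807 × 368 = 297 mol/min; ν_P = −1, so ξ = 297/1 = 297 mol/min.
Outlet amounts (n = n₀ + ν ξ):
  P: 368 − 1(297) = 71.02
  R: 0 + 1(297) = 297
  Q: 0 + 1(297) = 297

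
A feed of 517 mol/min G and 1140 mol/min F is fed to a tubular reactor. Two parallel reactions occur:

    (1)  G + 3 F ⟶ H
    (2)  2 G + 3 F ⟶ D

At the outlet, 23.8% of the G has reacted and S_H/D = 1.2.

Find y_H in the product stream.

Conversion of G: G consumed = 0.238 × 517 = 123 mol/min = 1ξ₁ + 2ξ₂.
Selectivity: 1ξ₁ / (1ξ₂) = 1.2 → ξ₁ = 1.2 ξ₂.
Substitute: (1·1.2 + 2) ξ₂ = 123 → ξ₂ = 38.45 mol/min, ξ₁ = 46.14 mol/min.
Outlet amounts (n = n₀ + Σ ν·ξ):
  G: 517 − 1(46.14) − 2(38.45) = 394
  F: 1140 − 3(46.14) − 3(38.45) = 886.2
  H: 0 + 1(46.14) = 46.14
  D: 0 + 1(38.45) = 38.45
Total out = 1365 mol/min; y_H = 46.14 / 1365 = 0.03381.

0.0338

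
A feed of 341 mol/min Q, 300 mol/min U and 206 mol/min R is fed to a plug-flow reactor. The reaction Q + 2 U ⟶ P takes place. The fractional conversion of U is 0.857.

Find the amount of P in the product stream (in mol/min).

129 mol/min

U reacted = 0.857 × 300 = 257.1 mol/min; ν_U = −2, so ξ = 257.1/2 = 128.6 mol/min.
Outlet amounts (n = n₀ + ν ξ):
  Q: 341 − 1(128.6) = 212.4
  U: 300 − 2(128.6) = 42.9
  P: 0 + 1(128.6) = 128.6
  R: 206 (inert)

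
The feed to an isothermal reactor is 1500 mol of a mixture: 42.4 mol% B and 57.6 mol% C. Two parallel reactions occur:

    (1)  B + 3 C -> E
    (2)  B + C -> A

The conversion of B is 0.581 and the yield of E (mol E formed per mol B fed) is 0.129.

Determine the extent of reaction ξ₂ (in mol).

ξ₂ = 287 mol

Yield of E: 1ξ₁ / 636 = 0.129 → ξ₁ = 82.04 mol.
Conversion of B: 1ξ₁ + 1ξ₂ = 0.581 × 636 = 369.5 → ξ₂ = 287.5 mol.
Outlet amounts (n = n₀ + Σ ν·ξ):
  B: 636 − 1(82.04) − 1(287.5) = 266.5
  C: 864 − 3(82.04) − 1(287.5) = 330.4
  E: 0 + 1(82.04) = 82.04
  A: 0 + 1(287.5) = 287.5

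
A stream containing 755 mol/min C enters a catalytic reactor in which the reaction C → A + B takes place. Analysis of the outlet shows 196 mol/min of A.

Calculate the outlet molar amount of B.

196 mol/min

For A: n = n₀ + 1ξ → 196 = 0 + 1ξ, giving ξ = 196 mol/min.
Outlet amounts (n = n₀ + ν ξ):
  C: 755 − 1(196) = 559
  A: 0 + 1(196) = 196
  B: 0 + 1(196) = 196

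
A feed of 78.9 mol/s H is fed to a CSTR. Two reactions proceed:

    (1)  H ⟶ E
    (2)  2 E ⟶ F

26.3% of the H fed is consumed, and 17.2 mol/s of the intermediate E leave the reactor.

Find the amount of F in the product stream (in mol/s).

Conversion of H: H consumed = 1ξ₁ = 0.263 × 78.9 → ξ₁ = 20.75 mol/s.
E balance: n_E = 0 + 1ξ₁ − 2ξ₂ = 17.2 → ξ₂ = (1·20.75 − 17.2)/2 = 1.775 mol/s.
Outlet amounts (n = n₀ + Σ ν·ξ):
  H: 78.9 − 1(20.75) = 58.15
  E: 0 + 1(20.75) − 2(1.775) = 17.2
  F: 0 + 1(1.775) = 1.775

1.78 mol/s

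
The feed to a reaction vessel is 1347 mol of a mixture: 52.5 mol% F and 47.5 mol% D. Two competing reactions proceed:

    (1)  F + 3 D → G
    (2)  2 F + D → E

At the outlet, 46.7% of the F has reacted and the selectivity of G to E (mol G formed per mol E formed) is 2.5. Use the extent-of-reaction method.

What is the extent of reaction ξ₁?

ξ₁ = 183 mol

Conversion of F: F consumed = 0.467 × 707.2 = 330.3 mol = 1ξ₁ + 2ξ₂.
Selectivity: 1ξ₁ / (1ξ₂) = 2.5 → ξ₁ = 2.5 ξ₂.
Substitute: (1·2.5 + 2) ξ₂ = 330.3 → ξ₂ = 73.39 mol, ξ₁ = 183.5 mol.
Outlet amounts (n = n₀ + Σ ν·ξ):
  F: 707.2 − 1(183.5) − 2(73.39) = 376.9
  D: 639.8 − 3(183.5) − 1(73.39) = 16.02
  G: 0 + 1(183.5) = 183.5
  E: 0 + 1(73.39) = 73.39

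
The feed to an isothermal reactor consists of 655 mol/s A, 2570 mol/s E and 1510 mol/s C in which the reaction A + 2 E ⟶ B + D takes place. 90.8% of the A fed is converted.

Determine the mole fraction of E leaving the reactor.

0.333

A reacted = 0.908 × 655 = 594.7 mol/s; ν_A = −1, so ξ = 594.7/1 = 594.7 mol/s.
Outlet amounts (n = n₀ + ν ξ):
  A: 655 − 1(594.7) = 60.26
  E: 2570 − 2(594.7) = 1381
  B: 0 + 1(594.7) = 594.7
  D: 0 + 1(594.7) = 594.7
  C: 1510 (inert)
Total out = 4140 mol/s; y_E = 1381 / 4140 = 0.3334.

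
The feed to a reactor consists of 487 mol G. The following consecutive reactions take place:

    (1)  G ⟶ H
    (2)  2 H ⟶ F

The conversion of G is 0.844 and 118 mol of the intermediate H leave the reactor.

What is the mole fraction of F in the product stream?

0.43

Conversion of G: G consumed = 1ξ₁ = 0.844 × 487 → ξ₁ = 411 mol.
H balance: n_H = 0 + 1ξ₁ − 2ξ₂ = 118 → ξ₂ = (1·411 − 118)/2 = 146.5 mol.
Outlet amounts (n = n₀ + Σ ν·ξ):
  G: 487 − 1(411) = 75.97
  H: 0 + 1(411) − 2(146.5) = 118
  F: 0 + 1(146.5) = 146.5
Total out = 340.5 mol; y_F = 146.5 / 340.5 = 0.4303.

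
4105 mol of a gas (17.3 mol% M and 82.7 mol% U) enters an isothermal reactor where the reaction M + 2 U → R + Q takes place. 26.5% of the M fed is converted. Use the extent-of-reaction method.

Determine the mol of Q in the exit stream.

M reacted = 0.265 × 710.2 = 188.2 mol; ν_M = −1, so ξ = 188.2/1 = 188.2 mol.
Outlet amounts (n = n₀ + ν ξ):
  M: 710.2 − 1(188.2) = 522
  U: 3395 − 2(188.2) = 3018
  R: 0 + 1(188.2) = 188.2
  Q: 0 + 1(188.2) = 188.2

188 mol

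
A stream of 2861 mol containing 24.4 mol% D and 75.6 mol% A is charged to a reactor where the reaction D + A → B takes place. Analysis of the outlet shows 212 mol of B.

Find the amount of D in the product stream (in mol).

For B: n = n₀ + 1ξ → 212 = 0 + 1ξ, giving ξ = 212 mol.
Outlet amounts (n = n₀ + ν ξ):
  D: 698.1 − 1(212) = 486.1
  A: 2163 − 1(212) = 1951
  B: 0 + 1(212) = 212

486 mol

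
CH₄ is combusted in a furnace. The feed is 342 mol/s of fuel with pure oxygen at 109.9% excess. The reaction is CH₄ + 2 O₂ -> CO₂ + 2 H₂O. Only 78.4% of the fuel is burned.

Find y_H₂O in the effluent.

0.302

Stoichiometric O₂ = 2 × 342 = 684 mol/s; O₂ fed = 684 × 2.099 = 1436 mol/s.
Fuel reacted = 0.784 × 342 → ξ = 268.1 mol/s.
Outlet (n = n₀ + ν ξ):
  CH₄: 342 − 1(268.1) = 73.87
  O₂: 1436 − 2(268.1) = 899.5
  CO₂: 0 + 1(268.1) = 268.1
  H₂O: 0 + 2(268.1) = 536.3
Total out = 1778 mol/s; y_H₂O = 536.3 / 1778 = 0.3017.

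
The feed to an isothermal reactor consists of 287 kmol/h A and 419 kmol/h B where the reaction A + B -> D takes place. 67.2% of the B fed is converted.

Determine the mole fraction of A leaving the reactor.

0.0128

B reacted = 0.672 × 419 = 281.6 kmol/h; ν_B = −1, so ξ = 281.6/1 = 281.6 kmol/h.
Outlet amounts (n = n₀ + ν ξ):
  A: 287 − 1(281.6) = 5.432
  B: 419 − 1(281.6) = 137.4
  D: 0 + 1(281.6) = 281.6
Total out = 424.4 kmol/h; y_A = 5.432 / 424.4 = 0.0128.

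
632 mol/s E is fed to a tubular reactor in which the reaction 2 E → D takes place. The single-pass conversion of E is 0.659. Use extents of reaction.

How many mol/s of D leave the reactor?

E reacted = 0.659 × 632 = 416.5 mol/s; ν_E = −2, so ξ = 416.5/2 = 208.2 mol/s.
Outlet amounts (n = n₀ + ν ξ):
  E: 632 − 2(208.2) = 215.5
  D: 0 + 1(208.2) = 208.2

208 mol/s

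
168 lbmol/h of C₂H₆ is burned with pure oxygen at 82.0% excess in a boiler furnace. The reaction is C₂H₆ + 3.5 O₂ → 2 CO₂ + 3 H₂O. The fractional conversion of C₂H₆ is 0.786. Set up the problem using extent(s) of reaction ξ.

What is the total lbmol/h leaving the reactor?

1300 lbmol/h

Stoichiometric O₂ = 3.5 × 168 = 588 lbmol/h; O₂ fed = 588 × 1.820 = 1070 lbmol/h.
Fuel reacted = 0.786 × 168 → ξ = 132 lbmol/h.
Outlet (n = n₀ + ν ξ):
  C₂H₆: 168 − 1(132) = 35.95
  O₂: 1070 − 3.5(132) = 608
  CO₂: 0 + 2(132) = 264.1
  H₂O: 0 + 3(132) = 396.1
Total out = 35.95 + 608 + 264.1 + 396.1 = 1304 lbmol/h.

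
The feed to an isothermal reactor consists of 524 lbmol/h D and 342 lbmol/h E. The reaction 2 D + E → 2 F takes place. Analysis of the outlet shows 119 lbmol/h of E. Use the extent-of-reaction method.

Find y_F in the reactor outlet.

0.694

For E: n = n₀ − 1ξ → 119 = 342 − 1ξ, giving ξ = 223 lbmol/h.
Outlet amounts (n = n₀ + ν ξ):
  D: 524 − 2(223) = 78
  E: 342 − 1(223) = 119
  F: 0 + 2(223) = 446
Total out = 643 lbmol/h; y_F = 446 / 643 = 0.6936.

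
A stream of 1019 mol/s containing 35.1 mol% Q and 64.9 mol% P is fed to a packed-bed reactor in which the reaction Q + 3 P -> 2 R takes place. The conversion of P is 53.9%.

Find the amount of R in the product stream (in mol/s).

P reacted = 0.539 × 661.3 = 356.5 mol/s; ν_P = −3, so ξ = 356.5/3 = 118.8 mol/s.
Outlet amounts (n = n₀ + ν ξ):
  Q: 357.7 − 1(118.8) = 238.8
  P: 661.3 − 3(118.8) = 304.9
  R: 0 + 2(118.8) = 237.6

238 mol/s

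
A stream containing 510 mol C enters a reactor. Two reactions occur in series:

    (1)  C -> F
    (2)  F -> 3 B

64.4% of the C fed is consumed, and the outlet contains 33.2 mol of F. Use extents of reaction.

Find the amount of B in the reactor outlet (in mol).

886 mol

Conversion of C: C consumed = 1ξ₁ = 0.644 × 510 → ξ₁ = 328.4 mol.
F balance: n_F = 0 + 1ξ₁ − 1ξ₂ = 33.2 → ξ₂ = (1·328.4 − 33.2)/1 = 295.2 mol.
Outlet amounts (n = n₀ + Σ ν·ξ):
  C: 510 − 1(328.4) = 181.6
  F: 0 + 1(328.4) − 1(295.2) = 33.2
  B: 0 + 3(295.2) = 885.7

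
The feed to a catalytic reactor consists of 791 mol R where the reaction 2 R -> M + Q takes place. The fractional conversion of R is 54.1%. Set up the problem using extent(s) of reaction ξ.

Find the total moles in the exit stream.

R reacted = 0.541 × 791 = 427.9 mol; ν_R = −2, so ξ = 427.9/2 = 214 mol.
Outlet amounts (n = n₀ + ν ξ):
  R: 791 − 2(214) = 363.1
  M: 0 + 1(214) = 214
  Q: 0 + 1(214) = 214
Total out = 363.1 + 214 + 214 = 791 mol.

791 mol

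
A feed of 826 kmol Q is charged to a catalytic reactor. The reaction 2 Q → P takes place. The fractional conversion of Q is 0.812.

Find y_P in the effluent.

0.684

Q reacted = 0.812 × 826 = 670.7 kmol; ν_Q = −2, so ξ = 670.7/2 = 335.4 kmol.
Outlet amounts (n = n₀ + ν ξ):
  Q: 826 − 2(335.4) = 155.3
  P: 0 + 1(335.4) = 335.4
Total out = 490.6 kmol; y_P = 335.4 / 490.6 = 0.6835.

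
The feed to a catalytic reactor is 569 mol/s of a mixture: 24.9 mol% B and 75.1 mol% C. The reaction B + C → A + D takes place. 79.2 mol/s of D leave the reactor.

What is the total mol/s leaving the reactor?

569 mol/s

For D: n = n₀ + 1ξ → 79.2 = 0 + 1ξ, giving ξ = 79.2 mol/s.
Outlet amounts (n = n₀ + ν ξ):
  B: 141.7 − 1(79.2) = 62.48
  C: 427.3 − 1(79.2) = 348.1
  A: 0 + 1(79.2) = 79.2
  D: 0 + 1(79.2) = 79.2
Total out = 62.48 + 348.1 + 79.2 + 79.2 = 569 mol/s.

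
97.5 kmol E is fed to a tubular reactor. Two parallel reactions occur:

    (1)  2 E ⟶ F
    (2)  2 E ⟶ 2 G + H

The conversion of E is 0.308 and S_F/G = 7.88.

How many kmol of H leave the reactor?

Conversion of E: E consumed = 0.308 × 97.5 = 30.03 kmol = 2ξ₁ + 2ξ₂.
Selectivity: 1ξ₁ / (2ξ₂) = 7.88 → ξ₁ = 15.76 ξ₂.
Substitute: (2·15.76 + 2) ξ₂ = 30.03 → ξ₂ = 0.8959 kmol, ξ₁ = 14.12 kmol.
Outlet amounts (n = n₀ + Σ ν·ξ):
  E: 97.5 − 2(14.12) − 2(0.8959) = 67.47
  F: 0 + 1(14.12) = 14.12
  G: 0 + 2(0.8959) = 1.792
  H: 0 + 1(0.8959) = 0.8959

0.896 kmol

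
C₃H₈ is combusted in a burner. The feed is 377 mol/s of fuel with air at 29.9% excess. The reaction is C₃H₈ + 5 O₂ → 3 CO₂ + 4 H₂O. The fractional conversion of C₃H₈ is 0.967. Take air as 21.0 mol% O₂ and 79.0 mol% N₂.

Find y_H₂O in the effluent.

Stoichiometric O₂ = 5 × 377 = 1885 mol/s; O₂ fed = 1885 × 1.299 = 2449 mol/s.
N₂ fed = 2449 × 79/21 = 9211 mol/s.
Fuel reacted = 0.967 × 377 → ξ = 364.6 mol/s.
Outlet (n = n₀ + ν ξ):
  C₃H₈: 377 − 1(364.6) = 12.44
  O₂: 2449 − 5(364.6) = 625.8
  N₂: 9211 (inert)
  CO₂: 0 + 3(364.6) = 1094
  H₂O: 0 + 4(364.6) = 1458
Total out = 12400 mol/s; y_H₂O = 1458 / 12400 = 0.1176.

0.118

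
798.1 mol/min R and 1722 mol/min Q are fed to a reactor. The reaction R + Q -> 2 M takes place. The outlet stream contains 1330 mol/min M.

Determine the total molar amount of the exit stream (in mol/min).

For M: n = n₀ + 2ξ → 1330 = 0 + 2ξ, giving ξ = 665 mol/min.
Outlet amounts (n = n₀ + ν ξ):
  R: 798.1 − 1(665) = 133.1
  Q: 1722 − 1(665) = 1057
  M: 0 + 2(665) = 1330
Total out = 133.1 + 1057 + 1330 = 2520 mol/min.

2520 mol/min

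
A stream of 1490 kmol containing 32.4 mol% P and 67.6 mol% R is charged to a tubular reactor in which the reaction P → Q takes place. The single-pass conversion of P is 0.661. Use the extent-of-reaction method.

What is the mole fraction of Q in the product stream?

0.214

P reacted = 0.661 × 482.8 = 319.1 kmol; ν_P = −1, so ξ = 319.1/1 = 319.1 kmol.
Outlet amounts (n = n₀ + ν ξ):
  P: 482.8 − 1(319.1) = 163.7
  Q: 0 + 1(319.1) = 319.1
  R: 1007 (inert)
Total out = 1490 kmol; y_Q = 319.1 / 1490 = 0.2142.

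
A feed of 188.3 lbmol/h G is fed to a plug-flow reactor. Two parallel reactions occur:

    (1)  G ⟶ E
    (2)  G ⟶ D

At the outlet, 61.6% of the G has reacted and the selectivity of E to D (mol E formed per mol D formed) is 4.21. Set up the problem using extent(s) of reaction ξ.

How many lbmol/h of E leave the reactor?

93.7 lbmol/h

Conversion of G: G consumed = 0.616 × 188.3 = 116 lbmol/h = 1ξ₁ + 1ξ₂.
Selectivity: 1ξ₁ / (1ξ₂) = 4.21 → ξ₁ = 4.21 ξ₂.
Substitute: (1·4.21 + 1) ξ₂ = 116 → ξ₂ = 22.26 lbmol/h, ξ₁ = 93.73 lbmol/h.
Outlet amounts (n = n₀ + Σ ν·ξ):
  G: 188.3 − 1(93.73) − 1(22.26) = 72.31
  E: 0 + 1(93.73) = 93.73
  D: 0 + 1(22.26) = 22.26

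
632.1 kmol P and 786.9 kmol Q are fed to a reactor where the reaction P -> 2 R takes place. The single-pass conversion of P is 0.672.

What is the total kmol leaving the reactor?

P reacted = 0.672 × 632.1 = 424.8 kmol; ν_P = −1, so ξ = 424.8/1 = 424.8 kmol.
Outlet amounts (n = n₀ + ν ξ):
  P: 632.1 − 1(424.8) = 207.3
  R: 0 + 2(424.8) = 849.5
  Q: 786.9 (inert)
Total out = 207.3 + 849.5 + 786.9 = 1844 kmol.

1840 kmol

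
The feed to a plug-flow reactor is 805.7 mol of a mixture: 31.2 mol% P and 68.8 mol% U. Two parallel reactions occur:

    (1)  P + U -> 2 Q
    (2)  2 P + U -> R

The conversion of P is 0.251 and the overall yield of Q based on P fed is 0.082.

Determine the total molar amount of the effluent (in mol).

753 mol

Yield of Q: 2ξ₁ / 251.4 = 0.082 → ξ₁ = 10.31 mol.
Conversion of P: 1ξ₁ + 2ξ₂ = 0.251 × 251.4 = 63.1 → ξ₂ = 26.39 mol.
Outlet amounts (n = n₀ + Σ ν·ξ):
  P: 251.4 − 1(10.31) − 2(26.39) = 188.3
  U: 554.3 − 1(10.31) − 1(26.39) = 517.6
  Q: 0 + 2(10.31) = 20.61
  R: 0 + 1(26.39) = 26.39
Total out = 188.3 + 517.6 + 20.61 + 26.39 = 752.9 mol.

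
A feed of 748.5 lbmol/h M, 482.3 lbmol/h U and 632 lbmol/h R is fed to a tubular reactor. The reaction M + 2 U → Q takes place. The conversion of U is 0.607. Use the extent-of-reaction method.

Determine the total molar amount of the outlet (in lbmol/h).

U reacted = 0.607 × 482.3 = 292.8 lbmol/h; ν_U = −2, so ξ = 292.8/2 = 146.4 lbmol/h.
Outlet amounts (n = n₀ + ν ξ):
  M: 748.5 − 1(146.4) = 602.1
  U: 482.3 − 2(146.4) = 189.5
  Q: 0 + 1(146.4) = 146.4
  R: 632 (inert)
Total out = 602.1 + 189.5 + 146.4 + 632 = 1570 lbmol/h.

1570 lbmol/h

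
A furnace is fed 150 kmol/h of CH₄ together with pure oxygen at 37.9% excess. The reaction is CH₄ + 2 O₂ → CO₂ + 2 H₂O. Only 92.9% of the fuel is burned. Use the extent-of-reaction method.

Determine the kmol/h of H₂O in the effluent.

Stoichiometric O₂ = 2 × 150 = 300 kmol/h; O₂ fed = 300 × 1.379 = 413.7 kmol/h.
Fuel reacted = 0.929 × 150 → ξ = 139.3 kmol/h.
Outlet (n = n₀ + ν ξ):
  CH₄: 150 − 1(139.3) = 10.65
  O₂: 413.7 − 2(139.3) = 135
  CO₂: 0 + 1(139.3) = 139.3
  H₂O: 0 + 2(139.3) = 278.7

279 kmol/h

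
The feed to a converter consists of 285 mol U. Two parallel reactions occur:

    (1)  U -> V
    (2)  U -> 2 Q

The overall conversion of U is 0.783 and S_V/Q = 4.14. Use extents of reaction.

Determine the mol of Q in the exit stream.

Conversion of U: U consumed = 0.783 × 285 = 223.2 mol = 1ξ₁ + 1ξ₂.
Selectivity: 1ξ₁ / (2ξ₂) = 4.14 → ξ₁ = 8.28 ξ₂.
Substitute: (1·8.28 + 1) ξ₂ = 223.2 → ξ₂ = 24.05 mol, ξ₁ = 199.1 mol.
Outlet amounts (n = n₀ + Σ ν·ξ):
  U: 285 − 1(199.1) − 1(24.05) = 61.84
  V: 0 + 1(199.1) = 199.1
  Q: 0 + 2(24.05) = 48.09

48.1 mol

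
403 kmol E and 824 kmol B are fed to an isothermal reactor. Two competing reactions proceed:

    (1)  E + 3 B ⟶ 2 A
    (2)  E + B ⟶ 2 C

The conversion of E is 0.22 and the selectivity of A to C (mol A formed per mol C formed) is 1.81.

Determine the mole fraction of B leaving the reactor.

0.558

Conversion of E: E consumed = 0.22 × 403 = 88.66 kmol = 1ξ₁ + 1ξ₂.
Selectivity: 2ξ₁ / (2ξ₂) = 1.81 → ξ₁ = 1.81 ξ₂.
Substitute: (1·1.81 + 1) ξ₂ = 88.66 → ξ₂ = 31.55 kmol, ξ₁ = 57.11 kmol.
Outlet amounts (n = n₀ + Σ ν·ξ):
  E: 403 − 1(57.11) − 1(31.55) = 314.3
  B: 824 − 3(57.11) − 1(31.55) = 621.1
  A: 0 + 2(57.11) = 114.2
  C: 0 + 2(31.55) = 63.1
Total out = 1113 kmol; y_B = 621.1 / 1113 = 0.5582.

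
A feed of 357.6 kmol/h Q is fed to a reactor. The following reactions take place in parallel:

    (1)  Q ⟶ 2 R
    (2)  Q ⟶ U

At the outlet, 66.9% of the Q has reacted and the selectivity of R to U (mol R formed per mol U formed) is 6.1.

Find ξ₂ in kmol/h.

Conversion of Q: Q consumed = 0.669 × 357.6 = 239.2 kmol/h = 1ξ₁ + 1ξ₂.
Selectivity: 2ξ₁ / (1ξ₂) = 6.1 → ξ₁ = 3.05 ξ₂.
Substitute: (1·3.05 + 1) ξ₂ = 239.2 → ξ₂ = 59.07 kmol/h, ξ₁ = 180.2 kmol/h.
Outlet amounts (n = n₀ + Σ ν·ξ):
  Q: 357.6 − 1(180.2) − 1(59.07) = 118.4
  R: 0 + 2(180.2) = 360.3
  U: 0 + 1(59.07) = 59.07

ξ₂ = 59.1 kmol/h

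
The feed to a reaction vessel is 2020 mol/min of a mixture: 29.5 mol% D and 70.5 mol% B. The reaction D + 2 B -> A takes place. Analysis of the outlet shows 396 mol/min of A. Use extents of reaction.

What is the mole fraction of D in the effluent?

For A: n = n₀ + 1ξ → 396 = 0 + 1ξ, giving ξ = 396 mol/min.
Outlet amounts (n = n₀ + ν ξ):
  D: 595.9 − 1(396) = 199.9
  B: 1424 − 2(396) = 632.1
  A: 0 + 1(396) = 396
Total out = 1228 mol/min; y_D = 199.9 / 1228 = 0.1628.

0.163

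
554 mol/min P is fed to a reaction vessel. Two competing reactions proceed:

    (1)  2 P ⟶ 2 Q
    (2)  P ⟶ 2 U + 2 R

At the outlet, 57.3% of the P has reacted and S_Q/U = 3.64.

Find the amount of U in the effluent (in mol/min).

Conversion of P: P consumed = 0.573 × 554 = 317.4 mol/min = 2ξ₁ + 1ξ₂.
Selectivity: 2ξ₁ / (2ξ₂) = 3.64 → ξ₁ = 3.64 ξ₂.
Substitute: (2·3.64 + 1) ξ₂ = 317.4 → ξ₂ = 38.34 mol/min, ξ₁ = 139.6 mol/min.
Outlet amounts (n = n₀ + Σ ν·ξ):
  P: 554 − 2(139.6) − 1(38.34) = 236.6
  Q: 0 + 2(139.6) = 279.1
  U: 0 + 2(38.34) = 76.68
  R: 0 + 2(38.34) = 76.68

76.7 mol/min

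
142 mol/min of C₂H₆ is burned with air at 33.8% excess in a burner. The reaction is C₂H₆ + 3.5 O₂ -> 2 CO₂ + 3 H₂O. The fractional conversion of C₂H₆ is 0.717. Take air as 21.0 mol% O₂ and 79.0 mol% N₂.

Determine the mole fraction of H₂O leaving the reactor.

Stoichiometric O₂ = 3.5 × 142 = 497 mol/min; O₂ fed = 497 × 1.338 = 665 mol/min.
N₂ fed = 665 × 79/21 = 2502 mol/min.
Fuel reacted = 0.717 × 142 → ξ = 101.8 mol/min.
Outlet (n = n₀ + ν ξ):
  C₂H₆: 142 − 1(101.8) = 40.19
  O₂: 665 − 3.5(101.8) = 308.6
  N₂: 2502 (inert)
  CO₂: 0 + 2(101.8) = 203.6
  H₂O: 0 + 3(101.8) = 305.4
Total out = 3360 mol/min; y_H₂O = 305.4 / 3360 = 0.09092.

0.0909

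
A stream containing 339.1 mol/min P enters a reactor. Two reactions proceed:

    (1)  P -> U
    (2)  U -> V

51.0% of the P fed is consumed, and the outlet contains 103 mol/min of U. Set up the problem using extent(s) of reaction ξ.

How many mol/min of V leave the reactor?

Conversion of P: P consumed = 1ξ₁ = 0.51 × 339.1 → ξ₁ = 172.9 mol/min.
U balance: n_U = 0 + 1ξ₁ − 1ξ₂ = 103 → ξ₂ = (1·172.9 − 103)/1 = 69.94 mol/min.
Outlet amounts (n = n₀ + Σ ν·ξ):
  P: 339.1 − 1(172.9) = 166.2
  U: 0 + 1(172.9) − 1(69.94) = 103
  V: 0 + 1(69.94) = 69.94

69.9 mol/min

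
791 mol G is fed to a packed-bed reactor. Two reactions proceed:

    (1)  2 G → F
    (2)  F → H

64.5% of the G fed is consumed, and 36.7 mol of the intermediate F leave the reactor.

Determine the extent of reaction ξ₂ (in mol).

ξ₂ = 218 mol

Conversion of G: G consumed = 2ξ₁ = 0.645 × 791 → ξ₁ = 255.1 mol.
F balance: n_F = 0 + 1ξ₁ − 1ξ₂ = 36.7 → ξ₂ = (1·255.1 − 36.7)/1 = 218.4 mol.
Outlet amounts (n = n₀ + Σ ν·ξ):
  G: 791 − 2(255.1) = 280.8
  F: 0 + 1(255.1) − 1(218.4) = 36.7
  H: 0 + 1(218.4) = 218.4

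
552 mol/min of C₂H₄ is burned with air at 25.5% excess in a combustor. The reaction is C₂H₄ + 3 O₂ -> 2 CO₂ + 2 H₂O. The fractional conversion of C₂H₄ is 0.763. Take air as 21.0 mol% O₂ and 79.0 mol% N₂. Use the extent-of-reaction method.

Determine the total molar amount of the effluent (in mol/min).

10400 mol/min

Stoichiometric O₂ = 3 × 552 = 1656 mol/min; O₂ fed = 1656 × 1.255 = 2078 mol/min.
N₂ fed = 2078 × 79/21 = 7818 mol/min.
Fuel reacted = 0.763 × 552 → ξ = 421.2 mol/min.
Outlet (n = n₀ + ν ξ):
  C₂H₄: 552 − 1(421.2) = 130.8
  O₂: 2078 − 3(421.2) = 814.8
  N₂: 7818 (inert)
  CO₂: 0 + 2(421.2) = 842.4
  H₂O: 0 + 2(421.2) = 842.4
Total out = 130.8 + 814.8 + 7818 + 842.4 + 842.4 = 10450 mol/min.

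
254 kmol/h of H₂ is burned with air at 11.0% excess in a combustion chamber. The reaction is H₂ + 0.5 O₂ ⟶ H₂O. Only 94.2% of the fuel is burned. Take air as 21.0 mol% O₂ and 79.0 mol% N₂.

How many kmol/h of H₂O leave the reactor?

Stoichiometric O₂ = 0.5 × 254 = 127 kmol/h; O₂ fed = 127 × 1.110 = 141 kmol/h.
N₂ fed = 141 × 79/21 = 530.3 kmol/h.
Fuel reacted = 0.942 × 254 → ξ = 239.3 kmol/h.
Outlet (n = n₀ + ν ξ):
  H₂: 254 − 1(239.3) = 14.73
  O₂: 141 − 0.5(239.3) = 21.34
  N₂: 530.3 (inert)
  H₂O: 0 + 1(239.3) = 239.3

239 kmol/h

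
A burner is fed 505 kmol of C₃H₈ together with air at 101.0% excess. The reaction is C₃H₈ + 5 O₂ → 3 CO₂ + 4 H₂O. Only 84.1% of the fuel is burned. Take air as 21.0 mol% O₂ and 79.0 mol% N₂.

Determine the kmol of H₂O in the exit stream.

1700 kmol

Stoichiometric O₂ = 5 × 505 = 2525 kmol; O₂ fed = 2525 × 2.010 = 5075 kmol.
N₂ fed = 5075 × 79/21 = 19090 kmol.
Fuel reacted = 0.841 × 505 → ξ = 424.7 kmol.
Outlet (n = n₀ + ν ξ):
  C₃H₈: 505 − 1(424.7) = 80.3
  O₂: 5075 − 5(424.7) = 2952
  N₂: 19090 (inert)
  CO₂: 0 + 3(424.7) = 1274
  H₂O: 0 + 4(424.7) = 1699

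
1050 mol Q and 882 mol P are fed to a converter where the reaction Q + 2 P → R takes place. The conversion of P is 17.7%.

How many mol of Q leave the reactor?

972 mol

P reacted = 0.177 × 882 = 156.1 mol; ν_P = −2, so ξ = 156.1/2 = 78.06 mol.
Outlet amounts (n = n₀ + ν ξ):
  Q: 1050 − 1(78.06) = 971.9
  P: 882 − 2(78.06) = 725.9
  R: 0 + 1(78.06) = 78.06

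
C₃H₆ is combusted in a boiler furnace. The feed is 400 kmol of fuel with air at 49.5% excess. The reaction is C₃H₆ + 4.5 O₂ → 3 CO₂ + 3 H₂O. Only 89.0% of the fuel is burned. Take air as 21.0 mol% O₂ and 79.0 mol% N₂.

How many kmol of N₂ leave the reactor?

10100 kmol

Stoichiometric O₂ = 4.5 × 400 = 1800 kmol; O₂ fed = 1800 × 1.495 = 2691 kmol.
N₂ fed = 2691 × 79/21 = 10120 kmol.
Fuel reacted = 0.89 × 400 → ξ = 356 kmol.
Outlet (n = n₀ + ν ξ):
  C₃H₆: 400 − 1(356) = 44
  O₂: 2691 − 4.5(356) = 1089
  N₂: 10120 (inert)
  CO₂: 0 + 3(356) = 1068
  H₂O: 0 + 3(356) = 1068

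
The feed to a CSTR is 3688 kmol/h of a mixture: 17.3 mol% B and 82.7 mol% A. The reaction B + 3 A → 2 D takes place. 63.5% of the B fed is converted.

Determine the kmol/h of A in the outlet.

B reacted = 0.635 × 638 = 405.1 kmol/h; ν_B = −1, so ξ = 405.1/1 = 405.1 kmol/h.
Outlet amounts (n = n₀ + ν ξ):
  B: 638 − 1(405.1) = 232.9
  A: 3050 − 3(405.1) = 1835
  D: 0 + 2(405.1) = 810.3

1830 kmol/h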